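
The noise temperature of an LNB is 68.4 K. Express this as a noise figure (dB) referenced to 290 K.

F = 1 + T_e/T₀ = 1 + 68.4/290 = 1.23586
NF = 10 log₁₀(1.23586) = 0.920 dB

0.920 dB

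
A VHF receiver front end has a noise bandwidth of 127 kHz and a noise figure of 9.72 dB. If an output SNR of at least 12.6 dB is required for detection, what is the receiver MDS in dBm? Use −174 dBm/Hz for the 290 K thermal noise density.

Sensitivity = −174 + 10 log₁₀(B) + NF + SNR_min
= −174 + 51.04 + 9.72 + 12.6
= −100.64 dBm → −100.6 dBm

−100.6 dBm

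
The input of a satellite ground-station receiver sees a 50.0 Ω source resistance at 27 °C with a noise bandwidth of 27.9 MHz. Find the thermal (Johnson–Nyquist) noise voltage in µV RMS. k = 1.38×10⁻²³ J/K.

T = 27 °C + 273.15 = 300.15 K
V_n = √(4kTRB)
4kTRB = 4 × 1.38×10⁻²³ × 300.15 × 5.00×10¹ × 2.79×10⁷ = 2.31×10⁻¹¹ V²
V_n = √(2.31×10⁻¹¹) = 4.81×10⁻⁶ V = 4.81 µV

4.81 µV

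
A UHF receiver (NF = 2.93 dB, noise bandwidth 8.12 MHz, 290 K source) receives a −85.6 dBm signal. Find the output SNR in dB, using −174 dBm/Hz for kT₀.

16.4 dB

Noise floor: N = −174 + 10 log₁₀(B) + NF
10 log₁₀(8.12×10⁶) = 69.1 dB
N = −174 + 69.1 + 2.93 = −101.97 dBm
SNR = P_sig − N = −85.6 − (−101.97) = 16.37 dB → 16.4 dB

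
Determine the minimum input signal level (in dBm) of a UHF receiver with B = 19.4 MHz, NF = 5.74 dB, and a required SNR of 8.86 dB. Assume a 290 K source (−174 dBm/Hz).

−86.5 dBm

Sensitivity = −174 + 10 log₁₀(B) + NF + SNR_min
= −174 + 72.88 + 5.74 + 8.86
= −86.52 dBm → −86.5 dBm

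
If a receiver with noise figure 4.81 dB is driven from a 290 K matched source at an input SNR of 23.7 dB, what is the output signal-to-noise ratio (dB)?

18.89 dB

By definition F = SNR_in/SNR_out, so in dB: SNR_out = SNR_in − NF
SNR_out = 23.7 − 4.81 = 18.89 dB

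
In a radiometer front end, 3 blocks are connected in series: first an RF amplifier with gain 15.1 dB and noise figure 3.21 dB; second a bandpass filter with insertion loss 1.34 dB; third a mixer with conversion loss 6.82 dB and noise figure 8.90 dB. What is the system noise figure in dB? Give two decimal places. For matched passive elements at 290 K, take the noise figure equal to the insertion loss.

Convert to linear (a loss of L dB is a gain of −L dB): F_i = 10^(NF_i/10), G_i = 10^(G_i,dB/10)
  Stage 1: F_1 = 10^(3.21/10) = 2.094, G_1 = 10^(15.1/10) = 32.36
  Stage 2: F_2 = 10^(1.34/10) = 1.361, G_2 = 10^(−1.34/10) = 0.7345
  Stage 3: F_3 = 10^(8.90/10) = 7.762, G_3 = 10^(−6.82/10) = 0.2080
Friis cascade:
  F = 2.094 + (1.361 − 1)/32.36 + (7.762 − 1)/23.77 = 2.390
NF = 10 log₁₀(2.390) = 3.78 dB

3.78 dB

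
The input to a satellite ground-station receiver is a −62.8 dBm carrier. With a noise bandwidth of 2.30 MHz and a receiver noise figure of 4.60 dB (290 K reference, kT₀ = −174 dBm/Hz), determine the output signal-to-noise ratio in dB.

Noise floor: N = −174 + 10 log₁₀(B) + NF
10 log₁₀(2.30×10⁶) = 63.62 dB
N = −174 + 63.62 + 4.60 = −105.78 dBm
SNR = P_sig − N = −62.8 − (−105.78) = 42.98 dB → 43.0 dB

43.0 dB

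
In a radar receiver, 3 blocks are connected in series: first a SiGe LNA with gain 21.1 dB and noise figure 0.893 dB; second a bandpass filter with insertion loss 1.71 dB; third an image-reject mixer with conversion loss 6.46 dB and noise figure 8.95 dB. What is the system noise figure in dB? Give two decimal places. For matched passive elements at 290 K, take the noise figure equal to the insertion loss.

1.18 dB

Convert to linear (a loss of L dB is a gain of −L dB): F_i = 10^(NF_i/10), G_i = 10^(G_i,dB/10)
  Stage 1: F_1 = 10^(0.893/10) = 1.228, G_1 = 10^(21.1/10) = 128.8
  Stage 2: F_2 = 10^(1.71/10) = 1.483, G_2 = 10^(−1.71/10) = 0.6745
  Stage 3: F_3 = 10^(8.95/10) = 7.852, G_3 = 10^(−6.46/10) = 0.2259
Friis cascade:
  F = 1.228 + (1.483 − 1)/128.8 + (7.852 − 1)/86.90 = 1.311
NF = 10 log₁₀(1.311) = 1.18 dB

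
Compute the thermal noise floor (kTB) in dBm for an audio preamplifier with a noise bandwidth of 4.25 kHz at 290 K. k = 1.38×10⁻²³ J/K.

P_n = kTB = 1.38×10⁻²³ × 290 × 4.25×10³ = 1.70×10⁻¹⁷ W
In dBm: 10 log₁₀(1.70×10⁻¹⁷ / 10⁻³) = −137.7 dBm

−137.7 dBm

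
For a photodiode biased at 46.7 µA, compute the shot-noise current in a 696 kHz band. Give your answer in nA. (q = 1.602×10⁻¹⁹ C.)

I_n = √(2qI·B)
2qI·B = 2 × 1.602×10⁻¹⁹ × 4.67×10⁻⁵ × 6.96×10⁵ = 1.04×10⁻¹⁷ A²
I_n = √(1.04×10⁻¹⁷) = 3.23×10⁻⁹ A = 3.23 nA

3.23 nA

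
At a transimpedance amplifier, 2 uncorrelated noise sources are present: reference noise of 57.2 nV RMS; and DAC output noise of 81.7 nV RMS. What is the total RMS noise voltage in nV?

Uncorrelated sources add in power (mean-square): V_tot = √(ΣV_i²)
V_tot = √[(5.72×10⁻⁸)² + (8.17×10⁻⁸)²] = 9.97×10⁻⁸ V = 99.7 nV

99.7 nV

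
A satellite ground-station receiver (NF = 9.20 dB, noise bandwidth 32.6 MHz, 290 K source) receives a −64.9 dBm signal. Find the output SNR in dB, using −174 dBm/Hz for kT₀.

24.8 dB

Noise floor: N = −174 + 10 log₁₀(B) + NF
10 log₁₀(3.26×10⁷) = 75.13 dB
N = −174 + 75.13 + 9.20 = −89.67 dBm
SNR = P_sig − N = −64.9 − (−89.67) = 24.77 dB → 24.8 dB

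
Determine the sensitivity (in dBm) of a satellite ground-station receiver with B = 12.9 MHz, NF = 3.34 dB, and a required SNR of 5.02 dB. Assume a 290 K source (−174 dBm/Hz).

−94.5 dBm

Sensitivity = −174 + 10 log₁₀(B) + NF + SNR_min
= −174 + 71.11 + 3.34 + 5.02
= −94.53 dBm → −94.5 dBm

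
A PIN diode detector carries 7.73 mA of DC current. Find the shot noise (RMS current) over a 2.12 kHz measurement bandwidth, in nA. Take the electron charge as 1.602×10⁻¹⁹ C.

I_n = √(2qI·B)
2qI·B = 2 × 1.602×10⁻¹⁹ × 7.73×10⁻³ × 2.12×10³ = 5.25×10⁻¹⁸ A²
I_n = √(5.25×10⁻¹⁸) = 2.29×10⁻⁹ A = 2.29 nA

2.29 nA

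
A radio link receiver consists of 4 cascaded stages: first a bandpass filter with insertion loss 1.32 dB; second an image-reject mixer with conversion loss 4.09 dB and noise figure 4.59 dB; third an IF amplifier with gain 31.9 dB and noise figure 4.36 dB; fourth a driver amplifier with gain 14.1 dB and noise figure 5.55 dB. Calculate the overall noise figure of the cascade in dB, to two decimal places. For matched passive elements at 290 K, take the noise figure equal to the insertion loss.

9.96 dB

Convert to linear (a loss of L dB is a gain of −L dB): F_i = 10^(NF_i/10), G_i = 10^(G_i,dB/10)
  Stage 1: F_1 = 10^(1.32/10) = 1.355, G_1 = 10^(−1.32/10) = 0.7379
  Stage 2: F_2 = 10^(4.59/10) = 2.877, G_2 = 10^(−4.09/10) = 0.3899
  Stage 3: F_3 = 10^(4.36/10) = 2.729, G_3 = 10^(31.9/10) = 1549
  Stage 4: F_4 = 10^(5.55/10) = 3.589, G_4 = 10^(14.1/10) = 25.70
Friis cascade:
  F = 1.355 + (2.877 − 1)/0.7379 + (2.729 − 1)/0.2877 + (3.589 − 1)/445.7 = 9.914
NF = 10 log₁₀(9.914) = 9.96 dB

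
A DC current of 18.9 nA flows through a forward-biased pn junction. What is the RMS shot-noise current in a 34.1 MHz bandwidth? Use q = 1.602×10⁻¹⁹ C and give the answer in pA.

454 pA

I_n = √(2qI·B)
2qI·B = 2 × 1.602×10⁻¹⁹ × 1.89×10⁻⁸ × 3.41×10⁷ = 2.06×10⁻¹⁹ A²
I_n = √(2.06×10⁻¹⁹) = 4.54×10⁻¹⁰ A = 454 pA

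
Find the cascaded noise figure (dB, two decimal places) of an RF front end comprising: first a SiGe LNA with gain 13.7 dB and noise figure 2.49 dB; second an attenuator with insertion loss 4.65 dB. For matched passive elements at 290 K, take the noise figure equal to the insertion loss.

Convert to linear (a loss of L dB is a gain of −L dB): F_i = 10^(NF_i/10), G_i = 10^(G_i,dB/10)
  Stage 1: F_1 = 10^(2.49/10) = 1.774, G_1 = 10^(13.7/10) = 23.44
  Stage 2: F_2 = 10^(4.65/10) = 2.917, G_2 = 10^(−4.65/10) = 0.3428
Friis cascade:
  F = 1.774 + (2.917 − 1)/23.44 = 1.856
NF = 10 log₁₀(1.856) = 2.69 dB

2.69 dB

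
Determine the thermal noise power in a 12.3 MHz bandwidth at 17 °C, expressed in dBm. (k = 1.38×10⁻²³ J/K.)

T = 17 °C + 273.15 = 290.15 K
P_n = kTB = 1.38×10⁻²³ × 290.15 × 1.23×10⁷ = 4.93×10⁻¹⁴ W
In dBm: 10 log₁₀(4.93×10⁻¹⁴ / 10⁻³) = −103.1 dBm

−103.1 dBm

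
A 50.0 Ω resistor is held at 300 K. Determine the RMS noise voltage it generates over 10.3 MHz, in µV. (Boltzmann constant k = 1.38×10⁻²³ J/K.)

V_n = √(4kTRB)
4kTRB = 4 × 1.38×10⁻²³ × 300 × 5.00×10¹ × 1.03×10⁷ = 8.53×10⁻¹² V²
V_n = √(8.53×10⁻¹²) = 2.92×10⁻⁶ V = 2.92 µV

2.92 µV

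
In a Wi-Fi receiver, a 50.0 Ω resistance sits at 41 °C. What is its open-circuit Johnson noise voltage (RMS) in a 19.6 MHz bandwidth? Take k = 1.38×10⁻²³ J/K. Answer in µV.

4.12 µV

T = 41 °C + 273.15 = 314.15 K
V_n = √(4kTRB)
4kTRB = 4 × 1.38×10⁻²³ × 314.15 × 5.00×10¹ × 1.96×10⁷ = 1.70×10⁻¹¹ V²
V_n = √(1.70×10⁻¹¹) = 4.12×10⁻⁶ V = 4.12 µV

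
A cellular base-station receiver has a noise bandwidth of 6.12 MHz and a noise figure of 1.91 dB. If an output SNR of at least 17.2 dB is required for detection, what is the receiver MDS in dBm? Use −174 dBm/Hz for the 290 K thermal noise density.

Sensitivity = −174 + 10 log₁₀(B) + NF + SNR_min
= −174 + 67.87 + 1.91 + 17.2
= −87.02 dBm → −87.0 dBm

−87.0 dBm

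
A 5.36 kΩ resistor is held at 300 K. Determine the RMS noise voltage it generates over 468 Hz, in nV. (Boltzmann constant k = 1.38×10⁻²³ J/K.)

V_n = √(4kTRB)
4kTRB = 4 × 1.38×10⁻²³ × 300 × 5.36×10³ × 4.68×10² = 4.15×10⁻¹⁴ V²
V_n = √(4.15×10⁻¹⁴) = 2.04×10⁻⁷ V = 204 nV

204 nV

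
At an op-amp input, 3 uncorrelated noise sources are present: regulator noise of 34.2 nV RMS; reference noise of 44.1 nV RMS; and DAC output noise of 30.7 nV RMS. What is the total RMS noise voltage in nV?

Uncorrelated sources add in power (mean-square): V_tot = √(ΣV_i²)
V_tot = √[(3.42×10⁻⁸)² + (4.41×10⁻⁸)² + (3.07×10⁻⁸)²] = 6.37×10⁻⁸ V = 63.7 nV

63.7 nV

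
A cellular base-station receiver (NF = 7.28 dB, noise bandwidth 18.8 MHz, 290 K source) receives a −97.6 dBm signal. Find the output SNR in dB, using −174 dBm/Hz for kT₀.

Noise floor: N = −174 + 10 log₁₀(B) + NF
10 log₁₀(1.88×10⁷) = 72.74 dB
N = −174 + 72.74 + 7.28 = −93.98 dBm
SNR = P_sig − N = −97.6 − (−93.98) = −3.62 dB → −3.6 dB

−3.6 dB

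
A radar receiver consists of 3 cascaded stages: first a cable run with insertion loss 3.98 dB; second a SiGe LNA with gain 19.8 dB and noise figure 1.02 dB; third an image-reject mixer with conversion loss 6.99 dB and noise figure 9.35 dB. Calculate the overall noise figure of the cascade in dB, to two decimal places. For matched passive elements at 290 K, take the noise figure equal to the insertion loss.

5.27 dB

Convert to linear (a loss of L dB is a gain of −L dB): F_i = 10^(NF_i/10), G_i = 10^(G_i,dB/10)
  Stage 1: F_1 = 10^(3.98/10) = 2.500, G_1 = 10^(−3.98/10) = 0.3999
  Stage 2: F_2 = 10^(1.02/10) = 1.265, G_2 = 10^(19.8/10) = 95.50
  Stage 3: F_3 = 10^(9.35/10) = 8.610, G_3 = 10^(−6.99/10) = 0.2000
Friis cascade:
  F = 2.500 + (1.265 − 1)/0.3999 + (8.610 − 1)/38.19 = 3.362
NF = 10 log₁₀(3.362) = 5.27 dB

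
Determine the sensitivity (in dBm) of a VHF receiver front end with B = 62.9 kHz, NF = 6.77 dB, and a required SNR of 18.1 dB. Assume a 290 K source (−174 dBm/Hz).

Sensitivity = −174 + 10 log₁₀(B) + NF + SNR_min
= −174 + 47.99 + 6.77 + 18.1
= −101.14 dBm → −101.1 dBm

−101.1 dBm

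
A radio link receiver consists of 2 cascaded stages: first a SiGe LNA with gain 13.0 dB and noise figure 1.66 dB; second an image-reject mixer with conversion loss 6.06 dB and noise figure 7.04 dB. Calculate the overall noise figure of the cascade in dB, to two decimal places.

Convert to linear (a loss of L dB is a gain of −L dB): F_i = 10^(NF_i/10), G_i = 10^(G_i,dB/10)
  Stage 1: F_1 = 10^(1.66/10) = 1.466, G_1 = 10^(13.0/10) = 19.95
  Stage 2: F_2 = 10^(7.04/10) = 5.058, G_2 = 10^(−6.06/10) = 0.2477
Friis cascade:
  F = 1.466 + (5.058 − 1)/19.95 = 1.669
NF = 10 log₁₀(1.669) = 2.22 dB

2.22 dB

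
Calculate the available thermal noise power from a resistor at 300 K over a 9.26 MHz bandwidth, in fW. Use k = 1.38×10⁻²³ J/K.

P_n = kTB = 1.38×10⁻²³ × 300 × 9.26×10⁶ = 3.83×10⁻¹⁴ W = 38.3 fW

38.3 fW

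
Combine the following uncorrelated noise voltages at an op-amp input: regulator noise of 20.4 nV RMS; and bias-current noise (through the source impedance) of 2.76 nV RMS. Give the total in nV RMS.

20.6 nV

Uncorrelated sources add in power (mean-square): V_tot = √(ΣV_i²)
V_tot = √[(2.04×10⁻⁸)² + (2.76×10⁻⁹)²] = 2.06×10⁻⁸ V = 20.6 nV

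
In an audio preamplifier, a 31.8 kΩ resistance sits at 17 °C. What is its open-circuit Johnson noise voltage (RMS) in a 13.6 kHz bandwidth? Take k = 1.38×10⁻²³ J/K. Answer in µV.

2.63 µV

T = 17 °C + 273.15 = 290.15 K
V_n = √(4kTRB)
4kTRB = 4 × 1.38×10⁻²³ × 290.15 × 3.18×10⁴ × 1.36×10⁴ = 6.93×10⁻¹² V²
V_n = √(6.93×10⁻¹²) = 2.63×10⁻⁶ V = 2.63 µV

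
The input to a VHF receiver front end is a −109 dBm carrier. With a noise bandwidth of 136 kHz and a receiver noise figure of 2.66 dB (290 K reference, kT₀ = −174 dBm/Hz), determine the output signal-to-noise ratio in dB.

11.0 dB

Noise floor: N = −174 + 10 log₁₀(B) + NF
10 log₁₀(1.36×10⁵) = 51.34 dB
N = −174 + 51.34 + 2.66 = −120.00 dBm
SNR = P_sig − N = −109 − (−120.00) = 11.00 dB → 11.0 dB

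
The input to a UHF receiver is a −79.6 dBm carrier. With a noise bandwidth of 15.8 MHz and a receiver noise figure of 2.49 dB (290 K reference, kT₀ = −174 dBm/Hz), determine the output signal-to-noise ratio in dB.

Noise floor: N = −174 + 10 log₁₀(B) + NF
10 log₁₀(1.58×10⁷) = 71.99 dB
N = −174 + 71.99 + 2.49 = −99.52 dBm
SNR = P_sig − N = −79.6 − (−99.52) = 19.92 dB → 19.9 dB

19.9 dB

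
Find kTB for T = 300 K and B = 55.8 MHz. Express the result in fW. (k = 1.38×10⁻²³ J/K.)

P_n = kTB = 1.38×10⁻²³ × 300 × 5.58×10⁷ = 2.31×10⁻¹³ W = 231 fW

231 fW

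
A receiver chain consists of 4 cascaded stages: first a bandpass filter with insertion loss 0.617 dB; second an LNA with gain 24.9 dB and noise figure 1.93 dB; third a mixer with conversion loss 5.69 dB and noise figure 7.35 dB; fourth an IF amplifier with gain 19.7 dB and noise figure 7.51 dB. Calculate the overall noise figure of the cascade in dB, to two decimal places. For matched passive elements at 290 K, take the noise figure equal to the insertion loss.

Convert to linear (a loss of L dB is a gain of −L dB): F_i = 10^(NF_i/10), G_i = 10^(G_i,dB/10)
  Stage 1: F_1 = 10^(0.617/10) = 1.153, G_1 = 10^(−0.617/10) = 0.8676
  Stage 2: F_2 = 10^(1.93/10) = 1.560, G_2 = 10^(24.9/10) = 309.0
  Stage 3: F_3 = 10^(7.35/10) = 5.433, G_3 = 10^(−5.69/10) = 0.2698
  Stage 4: F_4 = 10^(7.51/10) = 5.636, G_4 = 10^(19.7/10) = 93.33
Friis cascade:
  F = 1.153 + (1.560 − 1)/0.8676 + (5.433 − 1)/268.1 + (5.636 − 1)/72.33 = 1.878
NF = 10 log₁₀(1.878) = 2.74 dB

2.74 dB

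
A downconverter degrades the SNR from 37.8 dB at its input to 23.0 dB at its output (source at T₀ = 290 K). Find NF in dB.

NF (dB) = SNR_in(dB) − SNR_out(dB) when the source is at T₀
NF = 37.8 − 23.0 = 14.8 dB

14.8 dB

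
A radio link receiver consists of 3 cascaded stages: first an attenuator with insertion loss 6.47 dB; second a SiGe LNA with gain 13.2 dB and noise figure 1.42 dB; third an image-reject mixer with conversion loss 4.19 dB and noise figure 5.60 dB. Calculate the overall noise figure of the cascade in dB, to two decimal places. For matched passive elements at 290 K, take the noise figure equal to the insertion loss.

8.27 dB

Convert to linear (a loss of L dB is a gain of −L dB): F_i = 10^(NF_i/10), G_i = 10^(G_i,dB/10)
  Stage 1: F_1 = 10^(6.47/10) = 4.436, G_1 = 10^(−6.47/10) = 0.2254
  Stage 2: F_2 = 10^(1.42/10) = 1.387, G_2 = 10^(13.2/10) = 20.89
  Stage 3: F_3 = 10^(5.60/10) = 3.631, G_3 = 10^(−4.19/10) = 0.3811
Friis cascade:
  F = 4.436 + (1.387 − 1)/0.2254 + (3.631 − 1)/4.710 = 6.710
NF = 10 log₁₀(6.710) = 8.27 dB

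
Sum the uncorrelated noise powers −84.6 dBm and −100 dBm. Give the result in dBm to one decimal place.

−84.5 dBm

Convert to linear, add, convert back:
P₁ = 3.47×10⁻¹² W, P₂ = 1.00×10⁻¹³ W
P_tot = 3.57×10⁻¹² W → 10 log₁₀(P_tot / 10⁻³) = −84.5 dBm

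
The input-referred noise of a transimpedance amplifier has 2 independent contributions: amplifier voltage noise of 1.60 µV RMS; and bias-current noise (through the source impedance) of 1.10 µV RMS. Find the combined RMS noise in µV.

1.94 µV

Uncorrelated sources add in power (mean-square): V_tot = √(ΣV_i²)
V_tot = √[(1.60×10⁻⁶)² + (1.10×10⁻⁶)²] = 1.94×10⁻⁶ V = 1.94 µV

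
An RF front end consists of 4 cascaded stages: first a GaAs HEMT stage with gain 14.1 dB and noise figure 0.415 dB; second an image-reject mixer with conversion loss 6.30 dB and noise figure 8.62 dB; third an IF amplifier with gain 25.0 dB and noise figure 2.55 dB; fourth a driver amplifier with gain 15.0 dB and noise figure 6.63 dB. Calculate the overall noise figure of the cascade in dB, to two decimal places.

1.70 dB

Convert to linear (a loss of L dB is a gain of −L dB): F_i = 10^(NF_i/10), G_i = 10^(G_i,dB/10)
  Stage 1: F_1 = 10^(0.415/10) = 1.100, G_1 = 10^(14.1/10) = 25.70
  Stage 2: F_2 = 10^(8.62/10) = 7.278, G_2 = 10^(−6.30/10) = 0.2344
  Stage 3: F_3 = 10^(2.55/10) = 1.799, G_3 = 10^(25.0/10) = 316.2
  Stage 4: F_4 = 10^(6.63/10) = 4.603, G_4 = 10^(15.0/10) = 31.62
Friis cascade:
  F = 1.100 + (7.278 − 1)/25.70 + (1.799 − 1)/6.026 + (4.603 − 1)/1905 = 1.479
NF = 10 log₁₀(1.479) = 1.70 dB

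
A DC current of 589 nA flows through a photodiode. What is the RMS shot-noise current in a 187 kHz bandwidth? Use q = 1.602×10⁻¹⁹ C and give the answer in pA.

188 pA

I_n = √(2qI·B)
2qI·B = 2 × 1.602×10⁻¹⁹ × 5.89×10⁻⁷ × 1.87×10⁵ = 3.53×10⁻²⁰ A²
I_n = √(3.53×10⁻²⁰) = 1.88×10⁻¹⁰ A = 188 pA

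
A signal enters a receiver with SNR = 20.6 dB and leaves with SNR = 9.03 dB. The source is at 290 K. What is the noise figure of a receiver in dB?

11.57 dB

NF (dB) = SNR_in(dB) − SNR_out(dB) when the source is at T₀
NF = 20.6 − 9.03 = 11.57 dB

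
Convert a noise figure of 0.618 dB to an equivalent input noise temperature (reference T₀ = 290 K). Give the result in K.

44.3 K

F = 10^(0.618/10) = 1.15292
T_e = (F − 1)·T₀ = (1.15292 − 1) × 290 = 44.3 K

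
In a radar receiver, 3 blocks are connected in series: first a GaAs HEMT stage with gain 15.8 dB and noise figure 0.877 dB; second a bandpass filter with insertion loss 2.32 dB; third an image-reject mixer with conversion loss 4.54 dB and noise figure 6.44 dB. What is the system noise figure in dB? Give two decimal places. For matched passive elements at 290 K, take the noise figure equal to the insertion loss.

Convert to linear (a loss of L dB is a gain of −L dB): F_i = 10^(NF_i/10), G_i = 10^(G_i,dB/10)
  Stage 1: F_1 = 10^(0.877/10) = 1.224, G_1 = 10^(15.8/10) = 38.02
  Stage 2: F_2 = 10^(2.32/10) = 1.706, G_2 = 10^(−2.32/10) = 0.5861
  Stage 3: F_3 = 10^(6.44/10) = 4.406, G_3 = 10^(−4.54/10) = 0.3516
Friis cascade:
  F = 1.224 + (1.706 − 1)/38.02 + (4.406 − 1)/22.28 = 1.395
NF = 10 log₁₀(1.395) = 1.45 dB

1.45 dB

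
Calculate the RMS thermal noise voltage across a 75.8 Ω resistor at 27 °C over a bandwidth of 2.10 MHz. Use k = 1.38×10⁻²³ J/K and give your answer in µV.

T = 27 °C + 273.15 = 300.15 K
V_n = √(4kTRB)
4kTRB = 4 × 1.38×10⁻²³ × 300.15 × 7.58×10¹ × 2.10×10⁶ = 2.64×10⁻¹² V²
V_n = √(2.64×10⁻¹²) = 1.62×10⁻⁶ V = 1.62 µV

1.62 µV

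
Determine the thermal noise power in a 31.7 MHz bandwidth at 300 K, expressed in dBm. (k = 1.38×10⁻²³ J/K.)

−98.8 dBm

P_n = kTB = 1.38×10⁻²³ × 300 × 3.17×10⁷ = 1.31×10⁻¹³ W
In dBm: 10 log₁₀(1.31×10⁻¹³ / 10⁻³) = −98.8 dBm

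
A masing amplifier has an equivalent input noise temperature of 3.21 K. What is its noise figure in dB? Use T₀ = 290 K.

0.048 dB

F = 1 + T_e/T₀ = 1 + 3.21/290 = 1.01107
NF = 10 log₁₀(1.01107) = 0.048 dB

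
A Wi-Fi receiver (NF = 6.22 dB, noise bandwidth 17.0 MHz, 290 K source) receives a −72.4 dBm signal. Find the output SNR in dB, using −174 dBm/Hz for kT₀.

23.1 dB

Noise floor: N = −174 + 10 log₁₀(B) + NF
10 log₁₀(1.70×10⁷) = 72.3 dB
N = −174 + 72.3 + 6.22 = −95.48 dBm
SNR = P_sig − N = −72.4 − (−95.48) = 23.08 dB → 23.1 dB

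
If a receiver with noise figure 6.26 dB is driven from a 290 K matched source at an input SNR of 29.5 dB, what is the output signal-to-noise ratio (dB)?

23.24 dB

By definition F = SNR_in/SNR_out, so in dB: SNR_out = SNR_in − NF
SNR_out = 29.5 − 6.26 = 23.24 dB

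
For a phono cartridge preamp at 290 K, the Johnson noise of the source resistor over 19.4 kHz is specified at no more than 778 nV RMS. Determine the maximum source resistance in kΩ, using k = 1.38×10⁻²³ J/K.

1.95 kΩ

Johnson–Nyquist: V_n = √(4kTRB) ⇒ R = V_n² / (4kTB)
4kTB = 4 × 1.38×10⁻²³ × 290 × 1.94×10⁴ = 3.11×10⁻¹⁶
R = (7.78×10⁻⁷)² / 3.11×10⁻¹⁶ = 1.95×10³ Ω = 1.95 kΩ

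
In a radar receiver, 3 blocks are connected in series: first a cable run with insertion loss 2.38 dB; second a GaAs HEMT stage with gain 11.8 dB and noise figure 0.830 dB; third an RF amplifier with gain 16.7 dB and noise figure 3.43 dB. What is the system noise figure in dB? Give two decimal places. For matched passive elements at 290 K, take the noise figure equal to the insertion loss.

3.49 dB

Convert to linear (a loss of L dB is a gain of −L dB): F_i = 10^(NF_i/10), G_i = 10^(G_i,dB/10)
  Stage 1: F_1 = 10^(2.38/10) = 1.730, G_1 = 10^(−2.38/10) = 0.5781
  Stage 2: F_2 = 10^(0.830/10) = 1.211, G_2 = 10^(11.8/10) = 15.14
  Stage 3: F_3 = 10^(3.43/10) = 2.203, G_3 = 10^(16.7/10) = 46.77
Friis cascade:
  F = 1.730 + (1.211 − 1)/0.5781 + (2.203 − 1)/8.750 = 2.232
NF = 10 log₁₀(2.232) = 3.49 dB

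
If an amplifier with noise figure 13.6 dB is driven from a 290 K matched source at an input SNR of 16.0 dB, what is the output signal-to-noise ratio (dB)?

By definition F = SNR_in/SNR_out, so in dB: SNR_out = SNR_in − NF
SNR_out = 16.0 − 13.6 = 2.4 dB

2.4 dB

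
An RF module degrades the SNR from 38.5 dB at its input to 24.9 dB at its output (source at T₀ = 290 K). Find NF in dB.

13.6 dB

NF (dB) = SNR_in(dB) − SNR_out(dB) when the source is at T₀
NF = 38.5 − 24.9 = 13.6 dB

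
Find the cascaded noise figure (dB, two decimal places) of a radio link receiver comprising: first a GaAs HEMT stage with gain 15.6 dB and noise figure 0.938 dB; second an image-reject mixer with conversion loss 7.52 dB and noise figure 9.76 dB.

1.69 dB

Convert to linear (a loss of L dB is a gain of −L dB): F_i = 10^(NF_i/10), G_i = 10^(G_i,dB/10)
  Stage 1: F_1 = 10^(0.938/10) = 1.241, G_1 = 10^(15.6/10) = 36.31
  Stage 2: F_2 = 10^(9.76/10) = 9.462, G_2 = 10^(−7.52/10) = 0.1770
Friis cascade:
  F = 1.241 + (9.462 − 1)/36.31 = 1.474
NF = 10 log₁₀(1.474) = 1.69 dB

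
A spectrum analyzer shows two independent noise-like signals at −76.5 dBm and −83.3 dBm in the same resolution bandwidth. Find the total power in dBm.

−75.7 dBm

Convert to linear, add, convert back:
P₁ = 2.24×10⁻¹¹ W, P₂ = 4.68×10⁻¹² W
P_tot = 2.71×10⁻¹¹ W → 10 log₁₀(P_tot / 10⁻³) = −75.7 dBm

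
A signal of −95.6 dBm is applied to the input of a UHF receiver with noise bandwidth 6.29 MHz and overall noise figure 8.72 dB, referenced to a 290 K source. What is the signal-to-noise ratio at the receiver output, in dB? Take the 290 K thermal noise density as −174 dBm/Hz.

Noise floor: N = −174 + 10 log₁₀(B) + NF
10 log₁₀(6.29×10⁶) = 67.99 dB
N = −174 + 67.99 + 8.72 = −97.29 dBm
SNR = P_sig − N = −95.6 − (−97.29) = 1.69 dB → 1.7 dB

1.7 dB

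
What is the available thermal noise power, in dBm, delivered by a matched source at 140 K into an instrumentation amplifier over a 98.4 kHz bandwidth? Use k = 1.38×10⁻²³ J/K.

P_n = kTB = 1.38×10⁻²³ × 140 × 9.84×10⁴ = 1.90×10⁻¹⁶ W
In dBm: 10 log₁₀(1.90×10⁻¹⁶ / 10⁻³) = −127.2 dBm

−127.2 dBm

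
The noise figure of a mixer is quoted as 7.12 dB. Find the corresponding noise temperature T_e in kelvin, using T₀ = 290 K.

F = 10^(7.12/10) = 5.15229
T_e = (F − 1)·T₀ = (5.15229 − 1) × 290 = 1204 K

1204 K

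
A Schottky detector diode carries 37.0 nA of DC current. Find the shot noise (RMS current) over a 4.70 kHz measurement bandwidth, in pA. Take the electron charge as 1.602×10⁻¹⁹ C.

I_n = √(2qI·B)
2qI·B = 2 × 1.602×10⁻¹⁹ × 3.70×10⁻⁸ × 4.70×10³ = 5.57×10⁻²³ A²
I_n = √(5.57×10⁻²³) = 7.46×10⁻¹² A = 7.46 pA

7.46 pA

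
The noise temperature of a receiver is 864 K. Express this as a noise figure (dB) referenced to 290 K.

6.00 dB

F = 1 + T_e/T₀ = 1 + 864/290 = 3.97931
NF = 10 log₁₀(3.97931) = 6.00 dB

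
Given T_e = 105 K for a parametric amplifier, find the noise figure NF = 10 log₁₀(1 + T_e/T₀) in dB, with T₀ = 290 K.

F = 1 + T_e/T₀ = 1 + 105/290 = 1.36207
NF = 10 log₁₀(1.36207) = 1.34 dB

1.34 dB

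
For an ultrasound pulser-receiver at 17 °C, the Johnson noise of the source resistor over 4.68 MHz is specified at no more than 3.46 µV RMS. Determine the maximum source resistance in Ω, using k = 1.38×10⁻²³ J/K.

160 Ω

T = 17 °C + 273.15 = 290.15 K
Johnson–Nyquist: V_n = √(4kTRB) ⇒ R = V_n² / (4kTB)
4kTB = 4 × 1.38×10⁻²³ × 290.15 × 4.68×10⁶ = 7.50×10⁻¹⁴
R = (3.46×10⁻⁶)² / 7.50×10⁻¹⁴ = 1.60×10² Ω = 160 Ω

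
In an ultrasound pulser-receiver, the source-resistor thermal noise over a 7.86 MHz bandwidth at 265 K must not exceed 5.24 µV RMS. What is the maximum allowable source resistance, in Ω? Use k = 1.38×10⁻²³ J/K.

Johnson–Nyquist: V_n = √(4kTRB) ⇒ R = V_n² / (4kTB)
4kTB = 4 × 1.38×10⁻²³ × 265 × 7.86×10⁶ = 1.15×10⁻¹³
R = (5.24×10⁻⁶)² / 1.15×10⁻¹³ = 2.39×10² Ω = 239 Ω

239 Ω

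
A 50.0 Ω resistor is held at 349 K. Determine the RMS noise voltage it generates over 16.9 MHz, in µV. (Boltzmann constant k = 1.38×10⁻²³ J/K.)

V_n = √(4kTRB)
4kTRB = 4 × 1.38×10⁻²³ × 349 × 5.00×10¹ × 1.69×10⁷ = 1.63×10⁻¹¹ V²
V_n = √(1.63×10⁻¹¹) = 4.03×10⁻⁶ V = 4.03 µV

4.03 µV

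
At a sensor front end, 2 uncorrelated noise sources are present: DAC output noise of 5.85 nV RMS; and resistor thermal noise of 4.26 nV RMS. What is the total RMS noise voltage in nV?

7.24 nV

Uncorrelated sources add in power (mean-square): V_tot = √(ΣV_i²)
V_tot = √[(5.85×10⁻⁹)² + (4.26×10⁻⁹)²] = 7.24×10⁻⁹ V = 7.24 nV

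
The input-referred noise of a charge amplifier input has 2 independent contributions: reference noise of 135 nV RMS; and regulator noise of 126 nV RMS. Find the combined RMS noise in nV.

185 nV

Uncorrelated sources add in power (mean-square): V_tot = √(ΣV_i²)
V_tot = √[(1.35×10⁻⁷)² + (1.26×10⁻⁷)²] = 1.85×10⁻⁷ V = 185 nV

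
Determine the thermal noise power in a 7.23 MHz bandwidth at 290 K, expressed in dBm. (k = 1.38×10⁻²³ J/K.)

P_n = kTB = 1.38×10⁻²³ × 290 × 7.23×10⁶ = 2.89×10⁻¹⁴ W
In dBm: 10 log₁₀(2.89×10⁻¹⁴ / 10⁻³) = −105.4 dBm

−105.4 dBm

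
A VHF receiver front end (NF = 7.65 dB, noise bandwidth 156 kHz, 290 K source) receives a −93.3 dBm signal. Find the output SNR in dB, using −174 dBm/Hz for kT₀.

Noise floor: N = −174 + 10 log₁₀(B) + NF
10 log₁₀(1.56×10⁵) = 51.93 dB
N = −174 + 51.93 + 7.65 = −114.42 dBm
SNR = P_sig − N = −93.3 − (−114.42) = 21.12 dB → 21.1 dB

21.1 dB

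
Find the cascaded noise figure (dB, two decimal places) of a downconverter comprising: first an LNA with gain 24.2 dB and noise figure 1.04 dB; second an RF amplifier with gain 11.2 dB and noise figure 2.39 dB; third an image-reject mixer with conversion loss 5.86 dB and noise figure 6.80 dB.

Convert to linear (a loss of L dB is a gain of −L dB): F_i = 10^(NF_i/10), G_i = 10^(G_i,dB/10)
  Stage 1: F_1 = 10^(1.04/10) = 1.271, G_1 = 10^(24.2/10) = 263.0
  Stage 2: F_2 = 10^(2.39/10) = 1.734, G_2 = 10^(11.2/10) = 13.18
  Stage 3: F_3 = 10^(6.80/10) = 4.786, G_3 = 10^(−5.86/10) = 0.2594
Friis cascade:
  F = 1.271 + (1.734 − 1)/263.0 + (4.786 − 1)/3467 = 1.274
NF = 10 log₁₀(1.274) = 1.05 dB

1.05 dB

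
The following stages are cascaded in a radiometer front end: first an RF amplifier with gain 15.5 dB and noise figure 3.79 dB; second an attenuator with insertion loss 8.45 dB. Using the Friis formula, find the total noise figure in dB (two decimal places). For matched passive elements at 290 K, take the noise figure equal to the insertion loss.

4.09 dB

Convert to linear (a loss of L dB is a gain of −L dB): F_i = 10^(NF_i/10), G_i = 10^(G_i,dB/10)
  Stage 1: F_1 = 10^(3.79/10) = 2.393, G_1 = 10^(15.5/10) = 35.48
  Stage 2: F_2 = 10^(8.45/10) = 6.998, G_2 = 10^(−8.45/10) = 0.1429
Friis cascade:
  F = 2.393 + (6.998 − 1)/35.48 = 2.562
NF = 10 log₁₀(2.562) = 4.09 dB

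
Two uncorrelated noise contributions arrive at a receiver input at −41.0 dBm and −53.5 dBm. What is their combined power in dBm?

Convert to linear, add, convert back:
P₁ = 7.94×10⁻⁸ W, P₂ = 4.47×10⁻⁹ W
P_tot = 8.39×10⁻⁸ W → 10 log₁₀(P_tot / 10⁻³) = −40.8 dBm

−40.8 dBm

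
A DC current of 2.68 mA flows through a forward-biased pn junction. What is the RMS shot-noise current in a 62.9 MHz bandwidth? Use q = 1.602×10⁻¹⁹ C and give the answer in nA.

232 nA

I_n = √(2qI·B)
2qI·B = 2 × 1.602×10⁻¹⁹ × 2.68×10⁻³ × 6.29×10⁷ = 5.40×10⁻¹⁴ A²
I_n = √(5.40×10⁻¹⁴) = 2.32×10⁻⁷ A = 232 nA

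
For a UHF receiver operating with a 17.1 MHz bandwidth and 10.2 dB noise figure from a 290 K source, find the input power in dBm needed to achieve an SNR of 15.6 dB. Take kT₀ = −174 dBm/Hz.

−75.9 dBm

Sensitivity = −174 + 10 log₁₀(B) + NF + SNR_min
= −174 + 72.33 + 10.2 + 15.6
= −75.87 dBm → −75.9 dBm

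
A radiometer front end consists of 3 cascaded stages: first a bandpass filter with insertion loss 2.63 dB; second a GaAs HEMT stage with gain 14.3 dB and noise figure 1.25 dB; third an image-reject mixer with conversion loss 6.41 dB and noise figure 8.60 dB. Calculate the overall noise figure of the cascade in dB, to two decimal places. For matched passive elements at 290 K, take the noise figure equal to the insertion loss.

Convert to linear (a loss of L dB is a gain of −L dB): F_i = 10^(NF_i/10), G_i = 10^(G_i,dB/10)
  Stage 1: F_1 = 10^(2.63/10) = 1.832, G_1 = 10^(−2.63/10) = 0.5458
  Stage 2: F_2 = 10^(1.25/10) = 1.334, G_2 = 10^(14.3/10) = 26.92
  Stage 3: F_3 = 10^(8.60/10) = 7.244, G_3 = 10^(−6.41/10) = 0.2286
Friis cascade:
  F = 1.832 + (1.334 − 1)/0.5458 + (7.244 − 1)/14.69 = 2.869
NF = 10 log₁₀(2.869) = 4.58 dB

4.58 dB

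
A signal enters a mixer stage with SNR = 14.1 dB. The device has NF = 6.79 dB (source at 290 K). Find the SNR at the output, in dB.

7.31 dB

By definition F = SNR_in/SNR_out, so in dB: SNR_out = SNR_in − NF
SNR_out = 14.1 − 6.79 = 7.31 dB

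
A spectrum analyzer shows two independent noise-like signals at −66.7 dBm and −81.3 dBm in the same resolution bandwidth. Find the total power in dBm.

Convert to linear, add, convert back:
P₁ = 2.14×10⁻¹⁰ W, P₂ = 7.41×10⁻¹² W
P_tot = 2.21×10⁻¹⁰ W → 10 log₁₀(P_tot / 10⁻³) = −66.6 dBm

−66.6 dBm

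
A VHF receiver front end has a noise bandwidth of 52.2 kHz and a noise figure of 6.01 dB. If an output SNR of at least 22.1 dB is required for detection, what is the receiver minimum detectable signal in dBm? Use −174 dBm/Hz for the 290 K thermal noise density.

Sensitivity = −174 + 10 log₁₀(B) + NF + SNR_min
= −174 + 47.18 + 6.01 + 22.1
= −98.71 dBm → −98.7 dBm

−98.7 dBm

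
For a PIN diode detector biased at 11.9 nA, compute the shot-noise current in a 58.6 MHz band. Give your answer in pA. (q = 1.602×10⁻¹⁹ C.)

I_n = √(2qI·B)
2qI·B = 2 × 1.602×10⁻¹⁹ × 1.19×10⁻⁸ × 5.86×10⁷ = 2.23×10⁻¹⁹ A²
I_n = √(2.23×10⁻¹⁹) = 4.73×10⁻¹⁰ A = 473 pA

473 pA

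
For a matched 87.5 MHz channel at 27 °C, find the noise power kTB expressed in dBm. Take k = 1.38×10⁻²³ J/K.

T = 27 °C + 273.15 = 300.15 K
P_n = kTB = 1.38×10⁻²³ × 300.15 × 8.75×10⁷ = 3.62×10⁻¹³ W
In dBm: 10 log₁₀(3.62×10⁻¹³ / 10⁻³) = −94.4 dBm

−94.4 dBm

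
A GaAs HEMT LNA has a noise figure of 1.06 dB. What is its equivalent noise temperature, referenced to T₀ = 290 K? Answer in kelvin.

F = 10^(1.06/10) = 1.27644
T_e = (F − 1)·T₀ = (1.27644 − 1) × 290 = 80.2 K

80.2 K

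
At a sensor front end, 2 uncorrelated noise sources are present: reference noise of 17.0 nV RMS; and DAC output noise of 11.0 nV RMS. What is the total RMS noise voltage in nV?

20.2 nV

Uncorrelated sources add in power (mean-square): V_tot = √(ΣV_i²)
V_tot = √[(1.70×10⁻⁸)² + (1.10×10⁻⁸)²] = 2.02×10⁻⁸ V = 20.2 nV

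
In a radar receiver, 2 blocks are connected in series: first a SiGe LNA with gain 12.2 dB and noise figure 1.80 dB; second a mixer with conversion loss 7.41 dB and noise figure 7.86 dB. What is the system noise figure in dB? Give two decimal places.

2.60 dB

Convert to linear (a loss of L dB is a gain of −L dB): F_i = 10^(NF_i/10), G_i = 10^(G_i,dB/10)
  Stage 1: F_1 = 10^(1.80/10) = 1.514, G_1 = 10^(12.2/10) = 16.60
  Stage 2: F_2 = 10^(7.86/10) = 6.109, G_2 = 10^(−7.41/10) = 0.1816
Friis cascade:
  F = 1.514 + (6.109 − 1)/16.60 = 1.821
NF = 10 log₁₀(1.821) = 2.60 dB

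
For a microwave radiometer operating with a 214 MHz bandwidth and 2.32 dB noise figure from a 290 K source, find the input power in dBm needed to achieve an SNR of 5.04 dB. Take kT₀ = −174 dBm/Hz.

−83.3 dBm

Sensitivity = −174 + 10 log₁₀(B) + NF + SNR_min
= −174 + 83.3 + 2.32 + 5.04
= −83.34 dBm → −83.3 dBm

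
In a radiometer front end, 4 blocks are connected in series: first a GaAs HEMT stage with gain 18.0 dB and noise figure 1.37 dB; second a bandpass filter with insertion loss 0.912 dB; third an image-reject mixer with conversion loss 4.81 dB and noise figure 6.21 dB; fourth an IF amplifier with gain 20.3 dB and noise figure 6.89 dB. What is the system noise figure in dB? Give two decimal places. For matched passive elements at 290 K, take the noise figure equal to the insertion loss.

2.22 dB

Convert to linear (a loss of L dB is a gain of −L dB): F_i = 10^(NF_i/10), G_i = 10^(G_i,dB/10)
  Stage 1: F_1 = 10^(1.37/10) = 1.371, G_1 = 10^(18.0/10) = 63.10
  Stage 2: F_2 = 10^(0.912/10) = 1.234, G_2 = 10^(−0.912/10) = 0.8106
  Stage 3: F_3 = 10^(6.21/10) = 4.178, G_3 = 10^(−4.81/10) = 0.3304
  Stage 4: F_4 = 10^(6.89/10) = 4.887, G_4 = 10^(20.3/10) = 107.2
Friis cascade:
  F = 1.371 + (1.234 − 1)/63.10 + (4.178 − 1)/51.14 + (4.887 − 1)/16.90 = 1.667
NF = 10 log₁₀(1.667) = 2.22 dB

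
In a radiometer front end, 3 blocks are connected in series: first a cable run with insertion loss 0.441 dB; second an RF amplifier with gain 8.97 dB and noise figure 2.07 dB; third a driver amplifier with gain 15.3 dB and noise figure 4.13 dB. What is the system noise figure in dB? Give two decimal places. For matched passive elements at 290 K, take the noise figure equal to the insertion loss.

Convert to linear (a loss of L dB is a gain of −L dB): F_i = 10^(NF_i/10), G_i = 10^(G_i,dB/10)
  Stage 1: F_1 = 10^(0.441/10) = 1.107, G_1 = 10^(−0.441/10) = 0.9034
  Stage 2: F_2 = 10^(2.07/10) = 1.611, G_2 = 10^(8.97/10) = 7.889
  Stage 3: F_3 = 10^(4.13/10) = 2.588, G_3 = 10^(15.3/10) = 33.88
Friis cascade:
  F = 1.107 + (1.611 − 1)/0.9034 + (2.588 − 1)/7.127 = 2.006
NF = 10 log₁₀(2.006) = 3.02 dB

3.02 dB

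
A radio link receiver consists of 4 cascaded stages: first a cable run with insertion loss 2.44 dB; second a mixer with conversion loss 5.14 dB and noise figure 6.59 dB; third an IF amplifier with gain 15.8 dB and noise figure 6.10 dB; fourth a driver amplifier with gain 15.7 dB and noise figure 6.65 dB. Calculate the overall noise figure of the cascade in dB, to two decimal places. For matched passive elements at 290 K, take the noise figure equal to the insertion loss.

Convert to linear (a loss of L dB is a gain of −L dB): F_i = 10^(NF_i/10), G_i = 10^(G_i,dB/10)
  Stage 1: F_1 = 10^(2.44/10) = 1.754, G_1 = 10^(−2.44/10) = 0.5702
  Stage 2: F_2 = 10^(6.59/10) = 4.560, G_2 = 10^(−5.14/10) = 0.3062
  Stage 3: F_3 = 10^(6.10/10) = 4.074, G_3 = 10^(15.8/10) = 38.02
  Stage 4: F_4 = 10^(6.65/10) = 4.624, G_4 = 10^(15.7/10) = 37.15
Friis cascade:
  F = 1.754 + (4.560 − 1)/0.5702 + (4.074 − 1)/0.1746 + (4.624 − 1)/6.637 = 26.15
NF = 10 log₁₀(26.15) = 14.17 dB

14.17 dB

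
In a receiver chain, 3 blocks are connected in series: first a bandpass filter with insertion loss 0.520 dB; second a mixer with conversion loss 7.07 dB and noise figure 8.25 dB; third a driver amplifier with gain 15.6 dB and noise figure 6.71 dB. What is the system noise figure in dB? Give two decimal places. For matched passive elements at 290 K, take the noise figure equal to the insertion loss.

Convert to linear (a loss of L dB is a gain of −L dB): F_i = 10^(NF_i/10), G_i = 10^(G_i,dB/10)
  Stage 1: F_1 = 10^(0.520/10) = 1.127, G_1 = 10^(−0.520/10) = 0.8872
  Stage 2: F_2 = 10^(8.25/10) = 6.683, G_2 = 10^(−7.07/10) = 0.1963
  Stage 3: F_3 = 10^(6.71/10) = 4.688, G_3 = 10^(15.6/10) = 36.31
Friis cascade:
  F = 1.127 + (6.683 − 1)/0.8872 + (4.688 − 1)/0.1742 = 28.71
NF = 10 log₁₀(28.71) = 14.58 dB

14.58 dB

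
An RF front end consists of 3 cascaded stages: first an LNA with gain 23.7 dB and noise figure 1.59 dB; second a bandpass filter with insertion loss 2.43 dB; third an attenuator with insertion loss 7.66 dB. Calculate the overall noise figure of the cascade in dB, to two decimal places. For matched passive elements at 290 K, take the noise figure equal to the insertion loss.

1.71 dB

Convert to linear (a loss of L dB is a gain of −L dB): F_i = 10^(NF_i/10), G_i = 10^(G_i,dB/10)
  Stage 1: F_1 = 10^(1.59/10) = 1.442, G_1 = 10^(23.7/10) = 234.4
  Stage 2: F_2 = 10^(2.43/10) = 1.750, G_2 = 10^(−2.43/10) = 0.5715
  Stage 3: F_3 = 10^(7.66/10) = 5.834, G_3 = 10^(−7.66/10) = 0.1714
Friis cascade:
  F = 1.442 + (1.750 − 1)/234.4 + (5.834 − 1)/134.0 = 1.481
NF = 10 log₁₀(1.481) = 1.71 dB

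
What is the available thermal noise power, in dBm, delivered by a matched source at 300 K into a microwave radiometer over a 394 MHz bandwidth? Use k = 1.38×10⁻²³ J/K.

P_n = kTB = 1.38×10⁻²³ × 300 × 3.94×10⁸ = 1.63×10⁻¹² W
In dBm: 10 log₁₀(1.63×10⁻¹² / 10⁻³) = −87.9 dBm

−87.9 dBm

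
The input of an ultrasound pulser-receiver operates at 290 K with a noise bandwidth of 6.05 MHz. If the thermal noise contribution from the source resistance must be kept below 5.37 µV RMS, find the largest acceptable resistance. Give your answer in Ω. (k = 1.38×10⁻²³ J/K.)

298 Ω

Johnson–Nyquist: V_n = √(4kTRB) ⇒ R = V_n² / (4kTB)
4kTB = 4 × 1.38×10⁻²³ × 290 × 6.05×10⁶ = 9.68×10⁻¹⁴
R = (5.37×10⁻⁶)² / 9.68×10⁻¹⁴ = 2.98×10² Ω = 298 Ω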